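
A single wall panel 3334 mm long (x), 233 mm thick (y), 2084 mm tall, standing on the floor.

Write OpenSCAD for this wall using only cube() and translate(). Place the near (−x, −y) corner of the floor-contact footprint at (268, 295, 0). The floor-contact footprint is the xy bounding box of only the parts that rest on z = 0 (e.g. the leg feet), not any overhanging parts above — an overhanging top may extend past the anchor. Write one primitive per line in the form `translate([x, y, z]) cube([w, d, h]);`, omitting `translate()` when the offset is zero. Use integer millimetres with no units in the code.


translate([268, 295, 0]) cube([3334, 233, 2084]);


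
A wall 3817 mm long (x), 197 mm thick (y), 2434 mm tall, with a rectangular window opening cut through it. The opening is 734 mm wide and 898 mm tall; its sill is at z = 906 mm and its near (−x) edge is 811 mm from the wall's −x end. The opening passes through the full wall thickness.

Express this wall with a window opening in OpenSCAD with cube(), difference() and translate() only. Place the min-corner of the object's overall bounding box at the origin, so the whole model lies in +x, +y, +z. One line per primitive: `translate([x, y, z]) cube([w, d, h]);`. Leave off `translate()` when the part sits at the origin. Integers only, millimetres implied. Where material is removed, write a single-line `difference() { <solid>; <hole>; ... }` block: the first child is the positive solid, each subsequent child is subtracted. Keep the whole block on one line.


difference() { cube([3817, 197, 2434]); translate([811, 0, 906]) cube([734, 197, 898]); }


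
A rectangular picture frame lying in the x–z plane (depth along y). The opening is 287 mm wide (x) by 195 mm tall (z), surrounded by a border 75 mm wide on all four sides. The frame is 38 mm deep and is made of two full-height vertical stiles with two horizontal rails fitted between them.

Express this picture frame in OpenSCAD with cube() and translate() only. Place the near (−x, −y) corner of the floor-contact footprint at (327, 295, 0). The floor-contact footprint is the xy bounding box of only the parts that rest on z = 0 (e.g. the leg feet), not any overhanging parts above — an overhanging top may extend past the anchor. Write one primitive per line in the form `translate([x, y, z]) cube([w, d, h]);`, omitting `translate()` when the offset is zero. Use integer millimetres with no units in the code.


translate([327, 295, 0]) cube([75, 38, 345]);
translate([689, 295, 0]) cube([75, 38, 345]);
translate([402, 295, 0]) cube([287, 38, 75]);
translate([402, 295, 270]) cube([287, 38, 75]);


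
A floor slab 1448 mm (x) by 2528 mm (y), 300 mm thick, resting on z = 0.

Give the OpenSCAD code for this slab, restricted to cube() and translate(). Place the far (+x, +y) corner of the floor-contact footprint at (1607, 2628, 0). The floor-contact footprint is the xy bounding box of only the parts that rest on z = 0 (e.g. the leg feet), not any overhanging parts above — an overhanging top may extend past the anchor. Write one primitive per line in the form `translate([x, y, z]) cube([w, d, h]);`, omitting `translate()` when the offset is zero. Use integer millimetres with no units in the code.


translate([159, 100, 0]) cube([1448, 2528, 300]);


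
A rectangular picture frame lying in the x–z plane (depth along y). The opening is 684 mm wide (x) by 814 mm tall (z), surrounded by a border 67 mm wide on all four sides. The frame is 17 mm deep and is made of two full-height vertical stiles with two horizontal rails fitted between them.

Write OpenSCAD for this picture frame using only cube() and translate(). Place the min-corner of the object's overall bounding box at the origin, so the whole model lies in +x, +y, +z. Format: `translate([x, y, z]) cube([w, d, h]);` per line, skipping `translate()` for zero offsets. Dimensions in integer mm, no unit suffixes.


cube([67, 17, 948]);
translate([751, 0, 0]) cube([67, 17, 948]);
translate([67, 0, 0]) cube([684, 17, 67]);
translate([67, 0, 881]) cube([684, 17, 67]);


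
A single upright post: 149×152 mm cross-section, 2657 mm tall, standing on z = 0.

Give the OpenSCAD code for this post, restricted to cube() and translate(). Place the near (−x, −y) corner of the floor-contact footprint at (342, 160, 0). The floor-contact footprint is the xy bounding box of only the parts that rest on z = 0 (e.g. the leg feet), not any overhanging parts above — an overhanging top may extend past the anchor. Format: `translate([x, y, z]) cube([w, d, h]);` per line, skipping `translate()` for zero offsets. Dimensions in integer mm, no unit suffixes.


translate([342, 160, 0]) cube([149, 152, 2657]);


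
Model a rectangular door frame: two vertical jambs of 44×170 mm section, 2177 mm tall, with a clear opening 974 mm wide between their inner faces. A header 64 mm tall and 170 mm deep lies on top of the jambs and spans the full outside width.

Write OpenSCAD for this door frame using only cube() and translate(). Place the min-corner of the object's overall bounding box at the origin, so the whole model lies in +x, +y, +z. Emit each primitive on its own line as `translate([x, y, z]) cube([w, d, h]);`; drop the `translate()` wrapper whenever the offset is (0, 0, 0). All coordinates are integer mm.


cube([44, 170, 2177]);
translate([1018, 0, 0]) cube([44, 170, 2177]);
translate([0, 0, 2177]) cube([1062, 170, 64]);


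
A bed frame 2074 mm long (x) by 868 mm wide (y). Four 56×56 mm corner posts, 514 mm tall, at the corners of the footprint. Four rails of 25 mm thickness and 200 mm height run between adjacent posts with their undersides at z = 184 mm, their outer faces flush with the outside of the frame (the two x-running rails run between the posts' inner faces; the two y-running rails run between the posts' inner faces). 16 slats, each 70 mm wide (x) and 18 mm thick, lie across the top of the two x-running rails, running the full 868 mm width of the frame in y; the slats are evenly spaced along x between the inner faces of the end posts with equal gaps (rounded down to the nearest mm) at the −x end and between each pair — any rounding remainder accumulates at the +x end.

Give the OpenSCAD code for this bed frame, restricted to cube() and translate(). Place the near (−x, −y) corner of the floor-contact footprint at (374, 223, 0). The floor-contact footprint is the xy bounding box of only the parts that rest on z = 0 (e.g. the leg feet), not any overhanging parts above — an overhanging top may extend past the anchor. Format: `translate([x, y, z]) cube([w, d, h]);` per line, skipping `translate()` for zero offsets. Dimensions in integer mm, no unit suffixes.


translate([374, 223, 0]) cube([56, 56, 514]);
translate([374, 1035, 0]) cube([56, 56, 514]);
translate([2392, 223, 0]) cube([56, 56, 514]);
translate([2392, 1035, 0]) cube([56, 56, 514]);
translate([430, 223, 184]) cube([1962, 25, 200]);
translate([430, 1066, 184]) cube([1962, 25, 200]);
translate([374, 279, 184]) cube([25, 756, 200]);
translate([2423, 279, 184]) cube([25, 756, 200]);
translate([479, 223, 384]) cube([70, 868, 18]);
translate([598, 223, 384]) cube([70, 868, 18]);
translate([717, 223, 384]) cube([70, 868, 18]);
translate([836, 223, 384]) cube([70, 868, 18]);
translate([955, 223, 384]) cube([70, 868, 18]);
translate([1074, 223, 384]) cube([70, 868, 18]);
translate([1193, 223, 384]) cube([70, 868, 18]);
translate([1312, 223, 384]) cube([70, 868, 18]);
translate([1431, 223, 384]) cube([70, 868, 18]);
translate([1550, 223, 384]) cube([70, 868, 18]);
translate([1669, 223, 384]) cube([70, 868, 18]);
translate([1788, 223, 384]) cube([70, 868, 18]);
translate([1907, 223, 384]) cube([70, 868, 18]);
translate([2026, 223, 384]) cube([70, 868, 18]);
translate([2145, 223, 384]) cube([70, 868, 18]);
translate([2264, 223, 384]) cube([70, 868, 18]);


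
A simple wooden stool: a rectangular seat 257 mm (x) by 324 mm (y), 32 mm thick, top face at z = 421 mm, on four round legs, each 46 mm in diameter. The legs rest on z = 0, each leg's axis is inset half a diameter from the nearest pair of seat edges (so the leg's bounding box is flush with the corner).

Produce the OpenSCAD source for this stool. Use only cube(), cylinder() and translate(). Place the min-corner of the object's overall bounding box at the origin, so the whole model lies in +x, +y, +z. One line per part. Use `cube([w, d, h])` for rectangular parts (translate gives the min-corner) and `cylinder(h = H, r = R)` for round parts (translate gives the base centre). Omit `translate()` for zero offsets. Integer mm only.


// leg_h = 421 - 32 = 389
translate([0, 0, 389]) cube([257, 324, 32]);
translate([23, 23, 0]) cylinder(h = 389, r = 23);
translate([234, 23, 0]) cylinder(h = 389, r = 23);
translate([23, 301, 0]) cylinder(h = 389, r = 23);
translate([234, 301, 0]) cylinder(h = 389, r = 23);


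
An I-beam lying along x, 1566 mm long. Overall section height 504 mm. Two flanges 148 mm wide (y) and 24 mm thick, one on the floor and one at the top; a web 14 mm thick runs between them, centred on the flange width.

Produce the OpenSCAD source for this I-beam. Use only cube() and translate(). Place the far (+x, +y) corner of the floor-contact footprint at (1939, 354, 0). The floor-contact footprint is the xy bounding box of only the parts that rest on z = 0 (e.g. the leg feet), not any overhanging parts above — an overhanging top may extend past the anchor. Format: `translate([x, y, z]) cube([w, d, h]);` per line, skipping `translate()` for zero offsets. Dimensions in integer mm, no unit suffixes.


translate([373, 206, 0]) cube([1566, 148, 24]);
translate([373, 273, 24]) cube([1566, 14, 456]);
translate([373, 206, 480]) cube([1566, 148, 24]);


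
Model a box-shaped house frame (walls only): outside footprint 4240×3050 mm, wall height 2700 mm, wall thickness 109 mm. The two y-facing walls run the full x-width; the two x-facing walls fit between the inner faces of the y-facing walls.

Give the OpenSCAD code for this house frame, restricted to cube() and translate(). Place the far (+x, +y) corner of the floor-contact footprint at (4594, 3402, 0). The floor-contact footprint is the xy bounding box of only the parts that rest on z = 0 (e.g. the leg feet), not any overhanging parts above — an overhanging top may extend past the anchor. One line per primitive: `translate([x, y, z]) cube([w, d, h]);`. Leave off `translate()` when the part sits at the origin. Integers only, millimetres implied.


translate([354, 352, 0]) cube([4240, 109, 2700]);
translate([354, 3293, 0]) cube([4240, 109, 2700]);
translate([354, 461, 0]) cube([109, 2832, 2700]);
translate([4485, 461, 0]) cube([109, 2832, 2700]);


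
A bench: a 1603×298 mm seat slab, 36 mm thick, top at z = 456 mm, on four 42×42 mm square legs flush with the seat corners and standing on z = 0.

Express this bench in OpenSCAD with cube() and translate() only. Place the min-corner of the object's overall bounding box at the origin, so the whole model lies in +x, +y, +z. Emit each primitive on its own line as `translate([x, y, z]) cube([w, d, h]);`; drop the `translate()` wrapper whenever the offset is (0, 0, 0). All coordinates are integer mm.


translate([0, 0, 420]) cube([1603, 298, 36]);
cube([42, 42, 420]);
translate([0, 256, 0]) cube([42, 42, 420]);
translate([1561, 0, 0]) cube([42, 42, 420]);
translate([1561, 256, 0]) cube([42, 42, 420]);


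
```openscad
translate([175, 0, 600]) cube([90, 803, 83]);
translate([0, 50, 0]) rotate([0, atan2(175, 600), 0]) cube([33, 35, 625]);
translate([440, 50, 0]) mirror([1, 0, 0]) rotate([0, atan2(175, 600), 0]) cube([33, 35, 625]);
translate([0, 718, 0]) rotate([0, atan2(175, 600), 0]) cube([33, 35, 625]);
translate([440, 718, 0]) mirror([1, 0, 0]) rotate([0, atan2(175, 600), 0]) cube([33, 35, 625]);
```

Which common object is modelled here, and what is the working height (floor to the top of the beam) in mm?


A sawhorse. The overall height is 683 mm.

A beam across two mirrored pairs of raked legs — a sawhorse. The beam's underside is at z = 600 (matching the legs' vertical rise in atan2(175, 600)) and the beam is 83 mm tall, so its top is at 600 + 83 = 683 mm. The raked legs top out at the beam's underside, so that is the highest point.


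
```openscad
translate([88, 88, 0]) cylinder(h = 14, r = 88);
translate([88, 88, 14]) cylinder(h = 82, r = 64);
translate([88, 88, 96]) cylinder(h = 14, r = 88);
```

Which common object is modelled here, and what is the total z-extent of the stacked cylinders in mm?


A spool. The overall height is 110 mm.

Three coaxial cylinders, large–small–large — a spool. Two 14 mm flanges and a 82 mm core give 14 + 82 + 14 = 110 mm.


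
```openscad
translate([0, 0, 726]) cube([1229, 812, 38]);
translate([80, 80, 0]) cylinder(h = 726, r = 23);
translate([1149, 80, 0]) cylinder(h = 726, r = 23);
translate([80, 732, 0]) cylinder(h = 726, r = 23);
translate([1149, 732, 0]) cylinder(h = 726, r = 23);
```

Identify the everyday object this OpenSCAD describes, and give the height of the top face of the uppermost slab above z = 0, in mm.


A table. The table height is 764 mm.

A 1229×812×38 slab sits at z = 726 on four Ø46 mm round legs — a table. The top surface is at 726 + 38 = 764 mm.


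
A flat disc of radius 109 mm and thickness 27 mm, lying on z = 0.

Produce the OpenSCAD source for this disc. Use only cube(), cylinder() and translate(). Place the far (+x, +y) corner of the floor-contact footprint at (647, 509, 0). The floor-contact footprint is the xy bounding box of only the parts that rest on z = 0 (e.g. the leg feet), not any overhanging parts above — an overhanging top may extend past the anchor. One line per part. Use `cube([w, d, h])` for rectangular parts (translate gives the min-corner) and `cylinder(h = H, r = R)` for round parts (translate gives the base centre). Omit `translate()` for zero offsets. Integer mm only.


translate([538, 400, 0]) cylinder(h = 27, r = 109);


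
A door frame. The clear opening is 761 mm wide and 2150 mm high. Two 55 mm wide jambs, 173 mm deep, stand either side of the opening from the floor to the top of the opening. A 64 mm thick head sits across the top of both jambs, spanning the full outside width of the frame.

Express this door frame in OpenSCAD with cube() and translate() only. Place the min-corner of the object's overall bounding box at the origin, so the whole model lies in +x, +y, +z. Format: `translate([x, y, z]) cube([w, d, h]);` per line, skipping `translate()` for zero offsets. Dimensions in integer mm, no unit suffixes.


cube([55, 173, 2150]);
translate([816, 0, 0]) cube([55, 173, 2150]);
translate([0, 0, 2150]) cube([871, 173, 64]);


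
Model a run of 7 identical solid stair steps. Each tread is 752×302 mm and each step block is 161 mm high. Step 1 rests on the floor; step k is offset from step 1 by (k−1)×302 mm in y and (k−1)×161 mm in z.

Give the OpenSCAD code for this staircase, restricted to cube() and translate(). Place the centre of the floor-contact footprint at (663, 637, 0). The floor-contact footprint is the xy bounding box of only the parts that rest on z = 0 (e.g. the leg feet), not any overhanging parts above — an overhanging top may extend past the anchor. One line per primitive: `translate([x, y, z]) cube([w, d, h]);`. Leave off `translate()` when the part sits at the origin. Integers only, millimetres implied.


translate([287, 486, 0]) cube([752, 302, 161]);
translate([287, 788, 161]) cube([752, 302, 161]);
translate([287, 1090, 322]) cube([752, 302, 161]);
translate([287, 1392, 483]) cube([752, 302, 161]);
translate([287, 1694, 644]) cube([752, 302, 161]);
translate([287, 1996, 805]) cube([752, 302, 161]);
translate([287, 2298, 966]) cube([752, 302, 161]);


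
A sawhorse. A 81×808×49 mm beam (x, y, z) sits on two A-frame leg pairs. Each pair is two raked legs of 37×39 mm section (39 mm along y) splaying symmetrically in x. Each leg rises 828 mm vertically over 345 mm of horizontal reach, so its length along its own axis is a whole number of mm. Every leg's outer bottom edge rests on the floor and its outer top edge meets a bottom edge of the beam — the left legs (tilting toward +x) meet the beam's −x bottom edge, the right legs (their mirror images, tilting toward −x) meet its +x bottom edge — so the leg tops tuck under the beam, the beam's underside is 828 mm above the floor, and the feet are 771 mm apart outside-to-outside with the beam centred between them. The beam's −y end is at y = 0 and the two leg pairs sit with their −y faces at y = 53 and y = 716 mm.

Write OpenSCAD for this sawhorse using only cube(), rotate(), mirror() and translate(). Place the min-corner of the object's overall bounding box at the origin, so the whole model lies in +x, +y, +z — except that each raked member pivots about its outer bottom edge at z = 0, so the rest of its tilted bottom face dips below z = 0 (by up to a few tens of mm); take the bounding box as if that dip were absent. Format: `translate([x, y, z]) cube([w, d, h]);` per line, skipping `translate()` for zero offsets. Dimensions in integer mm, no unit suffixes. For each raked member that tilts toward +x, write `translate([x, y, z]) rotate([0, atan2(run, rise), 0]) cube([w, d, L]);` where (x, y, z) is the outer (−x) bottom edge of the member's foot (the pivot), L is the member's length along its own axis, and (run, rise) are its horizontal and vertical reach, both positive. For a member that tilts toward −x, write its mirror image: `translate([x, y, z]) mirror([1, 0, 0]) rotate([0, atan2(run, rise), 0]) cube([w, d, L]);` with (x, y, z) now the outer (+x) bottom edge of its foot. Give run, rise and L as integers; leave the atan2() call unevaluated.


translate([345, 0, 828]) cube([81, 808, 49]);
translate([0, 53, 0]) rotate([0, atan2(345, 828), 0]) cube([37, 39, 897]);
translate([771, 53, 0]) mirror([1, 0, 0]) rotate([0, atan2(345, 828), 0]) cube([37, 39, 897]);
translate([0, 716, 0]) rotate([0, atan2(345, 828), 0]) cube([37, 39, 897]);
translate([771, 716, 0]) mirror([1, 0, 0]) rotate([0, atan2(345, 828), 0]) cube([37, 39, 897]);


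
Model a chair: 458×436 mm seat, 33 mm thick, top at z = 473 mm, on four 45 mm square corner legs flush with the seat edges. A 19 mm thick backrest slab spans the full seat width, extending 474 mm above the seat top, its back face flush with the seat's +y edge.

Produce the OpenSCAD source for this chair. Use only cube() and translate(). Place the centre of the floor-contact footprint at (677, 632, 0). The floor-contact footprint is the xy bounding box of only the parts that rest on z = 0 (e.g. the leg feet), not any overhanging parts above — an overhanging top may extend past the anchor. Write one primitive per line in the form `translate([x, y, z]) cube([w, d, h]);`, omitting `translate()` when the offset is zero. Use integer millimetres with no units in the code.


translate([448, 414, 440]) cube([458, 436, 33]);
translate([448, 414, 0]) cube([45, 45, 440]);
translate([861, 414, 0]) cube([45, 45, 440]);
translate([448, 805, 0]) cube([45, 45, 440]);
translate([861, 805, 0]) cube([45, 45, 440]);
translate([448, 831, 473]) cube([458, 19, 474]);


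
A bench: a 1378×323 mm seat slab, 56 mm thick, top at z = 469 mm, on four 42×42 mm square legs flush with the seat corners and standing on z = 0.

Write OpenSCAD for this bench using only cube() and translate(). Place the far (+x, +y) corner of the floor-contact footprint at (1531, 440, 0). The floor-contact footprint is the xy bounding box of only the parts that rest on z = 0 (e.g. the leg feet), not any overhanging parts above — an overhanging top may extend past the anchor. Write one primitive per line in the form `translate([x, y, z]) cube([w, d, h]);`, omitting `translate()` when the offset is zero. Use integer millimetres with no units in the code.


translate([153, 117, 413]) cube([1378, 323, 56]);
translate([153, 117, 0]) cube([42, 42, 413]);
translate([153, 398, 0]) cube([42, 42, 413]);
translate([1489, 117, 0]) cube([42, 42, 413]);
translate([1489, 398, 0]) cube([42, 42, 413]);


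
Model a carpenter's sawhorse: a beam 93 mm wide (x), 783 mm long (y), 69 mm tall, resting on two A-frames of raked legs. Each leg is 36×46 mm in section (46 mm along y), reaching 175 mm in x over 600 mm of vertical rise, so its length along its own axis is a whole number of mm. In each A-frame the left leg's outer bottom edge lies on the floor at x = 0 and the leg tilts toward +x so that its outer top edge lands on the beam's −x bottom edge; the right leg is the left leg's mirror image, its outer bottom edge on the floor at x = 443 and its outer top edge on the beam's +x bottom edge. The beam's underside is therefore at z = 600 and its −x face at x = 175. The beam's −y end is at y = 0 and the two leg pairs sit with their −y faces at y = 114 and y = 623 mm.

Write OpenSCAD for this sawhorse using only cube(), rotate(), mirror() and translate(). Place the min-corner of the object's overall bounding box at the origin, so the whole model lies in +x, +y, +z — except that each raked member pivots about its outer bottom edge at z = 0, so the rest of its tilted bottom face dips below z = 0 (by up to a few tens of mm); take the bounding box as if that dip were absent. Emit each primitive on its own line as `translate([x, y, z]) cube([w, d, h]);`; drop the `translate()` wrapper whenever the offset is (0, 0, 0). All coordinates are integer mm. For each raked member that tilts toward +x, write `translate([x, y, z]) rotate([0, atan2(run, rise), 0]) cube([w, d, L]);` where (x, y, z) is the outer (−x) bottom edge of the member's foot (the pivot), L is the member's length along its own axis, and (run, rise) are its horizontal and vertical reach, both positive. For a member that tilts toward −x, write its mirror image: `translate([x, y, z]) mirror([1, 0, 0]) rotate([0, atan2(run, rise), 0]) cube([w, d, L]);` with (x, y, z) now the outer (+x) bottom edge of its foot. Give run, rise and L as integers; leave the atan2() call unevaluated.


translate([175, 0, 600]) cube([93, 783, 69]);
translate([0, 114, 0]) rotate([0, atan2(175, 600), 0]) cube([36, 46, 625]);
translate([443, 114, 0]) mirror([1, 0, 0]) rotate([0, atan2(175, 600), 0]) cube([36, 46, 625]);
translate([0, 623, 0]) rotate([0, atan2(175, 600), 0]) cube([36, 46, 625]);
translate([443, 623, 0]) mirror([1, 0, 0]) rotate([0, atan2(175, 600), 0]) cube([36, 46, 625]);


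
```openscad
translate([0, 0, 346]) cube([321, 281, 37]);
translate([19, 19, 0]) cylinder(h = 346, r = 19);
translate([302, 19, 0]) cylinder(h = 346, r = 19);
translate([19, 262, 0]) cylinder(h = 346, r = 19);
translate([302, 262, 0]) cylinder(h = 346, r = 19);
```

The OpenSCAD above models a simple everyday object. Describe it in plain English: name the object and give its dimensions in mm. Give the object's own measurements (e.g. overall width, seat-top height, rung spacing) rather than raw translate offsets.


A simple wooden stool: a rectangular seat 321 mm (x) by 281 mm (y), 37 mm thick, top face at z = 383 mm, on four round legs, each 38 mm in diameter. The legs rest on z = 0, each leg's axis is inset half a diameter from the nearest pair of seat edges (so the leg's bounding box is flush with the corner).


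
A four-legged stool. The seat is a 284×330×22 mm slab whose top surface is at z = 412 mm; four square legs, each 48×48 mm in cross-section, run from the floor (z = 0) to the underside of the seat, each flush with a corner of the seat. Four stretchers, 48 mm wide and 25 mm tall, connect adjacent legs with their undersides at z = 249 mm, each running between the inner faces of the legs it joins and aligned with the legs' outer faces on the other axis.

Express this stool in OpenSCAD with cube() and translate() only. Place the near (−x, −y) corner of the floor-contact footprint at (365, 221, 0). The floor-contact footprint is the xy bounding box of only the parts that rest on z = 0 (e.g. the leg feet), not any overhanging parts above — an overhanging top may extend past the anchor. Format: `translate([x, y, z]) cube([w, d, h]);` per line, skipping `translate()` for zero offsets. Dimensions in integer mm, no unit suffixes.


translate([365, 221, 390]) cube([284, 330, 22]);
translate([365, 221, 0]) cube([48, 48, 390]);
translate([601, 221, 0]) cube([48, 48, 390]);
translate([365, 503, 0]) cube([48, 48, 390]);
translate([601, 503, 0]) cube([48, 48, 390]);
translate([413, 221, 249]) cube([188, 48, 25]);
translate([413, 503, 249]) cube([188, 48, 25]);
translate([365, 269, 249]) cube([48, 234, 25]);
translate([601, 269, 249]) cube([48, 234, 25]);


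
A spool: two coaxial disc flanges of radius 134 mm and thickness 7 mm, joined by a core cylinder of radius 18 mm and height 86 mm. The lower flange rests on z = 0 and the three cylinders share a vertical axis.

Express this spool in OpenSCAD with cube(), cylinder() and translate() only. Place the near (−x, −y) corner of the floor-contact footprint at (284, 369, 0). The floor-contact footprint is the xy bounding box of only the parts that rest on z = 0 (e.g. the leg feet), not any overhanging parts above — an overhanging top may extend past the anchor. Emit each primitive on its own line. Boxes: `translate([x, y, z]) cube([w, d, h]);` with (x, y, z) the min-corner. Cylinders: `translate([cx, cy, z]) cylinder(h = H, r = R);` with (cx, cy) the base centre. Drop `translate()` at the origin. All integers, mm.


translate([418, 503, 0]) cylinder(h = 7, r = 134);
translate([418, 503, 7]) cylinder(h = 86, r = 18);
translate([418, 503, 93]) cylinder(h = 7, r = 134);


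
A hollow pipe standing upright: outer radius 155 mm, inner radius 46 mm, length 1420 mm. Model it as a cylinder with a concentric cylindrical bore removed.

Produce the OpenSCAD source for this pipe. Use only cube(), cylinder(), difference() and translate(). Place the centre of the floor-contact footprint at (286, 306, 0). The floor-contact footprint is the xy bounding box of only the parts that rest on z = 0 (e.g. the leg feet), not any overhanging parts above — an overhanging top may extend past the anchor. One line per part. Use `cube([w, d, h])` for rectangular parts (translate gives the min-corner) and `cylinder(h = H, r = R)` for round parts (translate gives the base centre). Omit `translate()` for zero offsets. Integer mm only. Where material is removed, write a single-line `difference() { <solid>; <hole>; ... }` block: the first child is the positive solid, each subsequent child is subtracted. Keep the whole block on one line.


difference() { translate([286, 306, 0]) cylinder(h = 1420, r = 155); translate([286, 306, 0]) cylinder(h = 1420, r = 46); }


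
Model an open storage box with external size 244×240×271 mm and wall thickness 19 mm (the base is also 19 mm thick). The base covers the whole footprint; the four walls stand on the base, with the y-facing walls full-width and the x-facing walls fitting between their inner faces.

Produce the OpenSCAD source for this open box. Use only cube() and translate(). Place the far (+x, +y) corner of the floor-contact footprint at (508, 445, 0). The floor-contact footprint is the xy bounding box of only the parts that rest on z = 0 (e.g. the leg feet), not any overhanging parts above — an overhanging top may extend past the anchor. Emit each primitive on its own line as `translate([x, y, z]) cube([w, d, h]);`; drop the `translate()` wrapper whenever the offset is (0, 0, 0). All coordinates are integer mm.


translate([264, 205, 0]) cube([244, 240, 19]);
translate([264, 205, 19]) cube([244, 19, 252]);
translate([264, 426, 19]) cube([244, 19, 252]);
translate([264, 224, 19]) cube([19, 202, 252]);
translate([489, 224, 19]) cube([19, 202, 252]);


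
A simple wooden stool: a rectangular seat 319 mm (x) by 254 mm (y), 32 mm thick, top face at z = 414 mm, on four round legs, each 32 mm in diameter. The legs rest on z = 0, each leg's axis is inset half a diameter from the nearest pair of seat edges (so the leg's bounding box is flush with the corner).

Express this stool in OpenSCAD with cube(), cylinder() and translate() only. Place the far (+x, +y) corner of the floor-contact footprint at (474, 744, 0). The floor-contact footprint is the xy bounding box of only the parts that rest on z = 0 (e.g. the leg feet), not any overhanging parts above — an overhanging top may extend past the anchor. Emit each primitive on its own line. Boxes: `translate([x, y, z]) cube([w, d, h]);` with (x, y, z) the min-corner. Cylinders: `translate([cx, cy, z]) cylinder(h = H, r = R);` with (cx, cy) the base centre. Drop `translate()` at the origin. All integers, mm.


translate([155, 490, 382]) cube([319, 254, 32]);
translate([171, 506, 0]) cylinder(h = 382, r = 16);
translate([458, 506, 0]) cylinder(h = 382, r = 16);
translate([171, 728, 0]) cylinder(h = 382, r = 16);
translate([458, 728, 0]) cylinder(h = 382, r = 16);


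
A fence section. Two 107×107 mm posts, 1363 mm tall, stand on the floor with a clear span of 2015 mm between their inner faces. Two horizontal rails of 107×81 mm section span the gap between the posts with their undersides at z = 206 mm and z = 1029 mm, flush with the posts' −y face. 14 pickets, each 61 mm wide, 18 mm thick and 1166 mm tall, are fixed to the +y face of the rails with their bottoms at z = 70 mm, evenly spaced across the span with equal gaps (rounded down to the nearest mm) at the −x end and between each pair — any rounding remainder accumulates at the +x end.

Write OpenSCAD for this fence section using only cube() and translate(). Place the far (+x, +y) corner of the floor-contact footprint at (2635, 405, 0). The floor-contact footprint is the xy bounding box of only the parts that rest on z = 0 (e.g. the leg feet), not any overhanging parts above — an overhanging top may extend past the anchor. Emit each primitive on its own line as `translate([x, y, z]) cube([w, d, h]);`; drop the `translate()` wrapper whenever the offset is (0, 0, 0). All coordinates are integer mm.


translate([406, 298, 0]) cube([107, 107, 1363]);
translate([2528, 298, 0]) cube([107, 107, 1363]);
translate([513, 298, 206]) cube([2015, 107, 81]);
translate([513, 298, 1029]) cube([2015, 107, 81]);
translate([590, 405, 70]) cube([61, 18, 1166]);
translate([728, 405, 70]) cube([61, 18, 1166]);
translate([866, 405, 70]) cube([61, 18, 1166]);
translate([1004, 405, 70]) cube([61, 18, 1166]);
translate([1142, 405, 70]) cube([61, 18, 1166]);
translate([1280, 405, 70]) cube([61, 18, 1166]);
translate([1418, 405, 70]) cube([61, 18, 1166]);
translate([1556, 405, 70]) cube([61, 18, 1166]);
translate([1694, 405, 70]) cube([61, 18, 1166]);
translate([1832, 405, 70]) cube([61, 18, 1166]);
translate([1970, 405, 70]) cube([61, 18, 1166]);
translate([2108, 405, 70]) cube([61, 18, 1166]);
translate([2246, 405, 70]) cube([61, 18, 1166]);
translate([2384, 405, 70]) cube([61, 18, 1166]);


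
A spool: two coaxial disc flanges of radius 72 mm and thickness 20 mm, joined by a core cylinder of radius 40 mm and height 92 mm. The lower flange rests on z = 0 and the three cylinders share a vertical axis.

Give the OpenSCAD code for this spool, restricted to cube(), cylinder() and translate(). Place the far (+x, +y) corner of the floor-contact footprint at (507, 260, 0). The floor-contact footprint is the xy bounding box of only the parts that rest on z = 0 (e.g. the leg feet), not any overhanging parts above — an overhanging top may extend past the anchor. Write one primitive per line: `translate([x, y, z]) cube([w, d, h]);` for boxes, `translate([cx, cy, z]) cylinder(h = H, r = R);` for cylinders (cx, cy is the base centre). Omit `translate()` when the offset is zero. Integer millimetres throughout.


translate([435, 188, 0]) cylinder(h = 20, r = 72);
translate([435, 188, 20]) cylinder(h = 92, r = 40);
translate([435, 188, 112]) cylinder(h = 20, r = 72);


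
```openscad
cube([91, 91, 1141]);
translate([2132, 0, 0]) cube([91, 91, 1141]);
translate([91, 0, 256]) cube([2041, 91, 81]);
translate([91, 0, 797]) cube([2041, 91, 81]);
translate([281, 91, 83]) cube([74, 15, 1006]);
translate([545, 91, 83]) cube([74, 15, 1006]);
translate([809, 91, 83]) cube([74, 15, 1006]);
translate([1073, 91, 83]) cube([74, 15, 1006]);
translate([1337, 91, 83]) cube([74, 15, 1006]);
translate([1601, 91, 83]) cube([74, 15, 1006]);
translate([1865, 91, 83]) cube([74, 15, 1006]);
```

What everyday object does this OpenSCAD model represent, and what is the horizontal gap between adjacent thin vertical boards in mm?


A fence section. The picket gap is 190 mm.

Two posts, two rails, 7 pickets — a fence section. Span 2041 mm holds 7 pickets of 74 mm with 8 equal gaps: ⌊(2041 − 7·74) / 8⌋ = 190 mm.


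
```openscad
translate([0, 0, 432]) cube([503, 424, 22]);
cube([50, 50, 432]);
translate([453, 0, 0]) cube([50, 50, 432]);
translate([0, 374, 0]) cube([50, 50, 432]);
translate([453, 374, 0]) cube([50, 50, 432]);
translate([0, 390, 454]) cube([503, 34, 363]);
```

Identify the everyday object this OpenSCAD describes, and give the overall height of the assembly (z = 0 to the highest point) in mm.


A chair. The overall height is 817 mm.

A slab on four corner posts with a tall panel at the back — a chair. The seat slab sits at z = 432 with thickness 22, and the 363 mm backrest starts at the seat top, so the overall height is 432 + 22 + 363 = 817 mm.


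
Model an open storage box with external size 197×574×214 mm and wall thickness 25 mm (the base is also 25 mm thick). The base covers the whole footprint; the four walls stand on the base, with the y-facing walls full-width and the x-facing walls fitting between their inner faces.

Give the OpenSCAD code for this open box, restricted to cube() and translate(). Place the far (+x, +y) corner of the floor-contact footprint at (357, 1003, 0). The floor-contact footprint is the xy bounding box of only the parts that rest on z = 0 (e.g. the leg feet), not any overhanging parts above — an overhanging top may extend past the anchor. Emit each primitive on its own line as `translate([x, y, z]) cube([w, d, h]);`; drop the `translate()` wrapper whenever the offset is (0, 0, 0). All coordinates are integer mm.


translate([160, 429, 0]) cube([197, 574, 25]);
translate([160, 429, 25]) cube([197, 25, 189]);
translate([160, 978, 25]) cube([197, 25, 189]);
translate([160, 454, 25]) cube([25, 524, 189]);
translate([332, 454, 25]) cube([25, 524, 189]);


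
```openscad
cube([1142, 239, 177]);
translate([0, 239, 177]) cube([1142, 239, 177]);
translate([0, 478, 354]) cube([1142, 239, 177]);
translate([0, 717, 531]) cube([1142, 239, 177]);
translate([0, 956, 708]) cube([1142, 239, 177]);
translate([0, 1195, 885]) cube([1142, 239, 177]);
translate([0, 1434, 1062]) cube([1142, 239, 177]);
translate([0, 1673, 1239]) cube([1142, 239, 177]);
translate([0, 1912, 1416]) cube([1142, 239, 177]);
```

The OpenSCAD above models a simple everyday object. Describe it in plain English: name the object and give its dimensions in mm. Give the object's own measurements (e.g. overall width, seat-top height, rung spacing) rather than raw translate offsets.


A straight staircase of 9 solid steps. Each step is 1142 mm wide (x), 239 mm deep (y, the going) and 177 mm tall (the rise). The first step rests on the floor; each subsequent step sits one going further in +y and one rise higher in +z, directly behind and above the previous step with no overlap.


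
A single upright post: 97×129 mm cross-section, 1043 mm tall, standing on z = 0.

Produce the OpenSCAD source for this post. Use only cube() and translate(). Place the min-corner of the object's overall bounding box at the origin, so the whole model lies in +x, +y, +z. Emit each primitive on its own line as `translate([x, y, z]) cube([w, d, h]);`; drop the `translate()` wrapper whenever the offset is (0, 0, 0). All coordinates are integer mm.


cube([97, 129, 1043]);


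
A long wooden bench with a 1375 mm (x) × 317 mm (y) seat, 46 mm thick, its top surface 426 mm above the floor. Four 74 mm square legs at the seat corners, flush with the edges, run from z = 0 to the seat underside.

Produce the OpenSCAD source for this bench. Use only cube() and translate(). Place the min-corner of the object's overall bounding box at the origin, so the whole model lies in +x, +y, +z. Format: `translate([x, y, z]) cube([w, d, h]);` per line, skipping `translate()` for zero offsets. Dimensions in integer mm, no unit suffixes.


translate([0, 0, 380]) cube([1375, 317, 46]);
cube([74, 74, 380]);
translate([0, 243, 0]) cube([74, 74, 380]);
translate([1301, 0, 0]) cube([74, 74, 380]);
translate([1301, 243, 0]) cube([74, 74, 380]);


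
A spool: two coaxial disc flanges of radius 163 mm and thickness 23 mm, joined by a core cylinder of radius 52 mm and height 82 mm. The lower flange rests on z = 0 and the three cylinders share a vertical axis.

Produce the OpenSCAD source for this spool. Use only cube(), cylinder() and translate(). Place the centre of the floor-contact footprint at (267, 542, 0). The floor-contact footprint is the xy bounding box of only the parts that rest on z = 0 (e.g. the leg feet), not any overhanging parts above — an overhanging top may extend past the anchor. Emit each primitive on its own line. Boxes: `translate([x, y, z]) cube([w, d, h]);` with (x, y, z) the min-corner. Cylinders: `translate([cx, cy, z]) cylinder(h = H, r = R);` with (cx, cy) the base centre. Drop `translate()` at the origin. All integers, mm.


translate([267, 542, 0]) cylinder(h = 23, r = 163);
translate([267, 542, 23]) cylinder(h = 82, r = 52);
translate([267, 542, 105]) cylinder(h = 23, r = 163);


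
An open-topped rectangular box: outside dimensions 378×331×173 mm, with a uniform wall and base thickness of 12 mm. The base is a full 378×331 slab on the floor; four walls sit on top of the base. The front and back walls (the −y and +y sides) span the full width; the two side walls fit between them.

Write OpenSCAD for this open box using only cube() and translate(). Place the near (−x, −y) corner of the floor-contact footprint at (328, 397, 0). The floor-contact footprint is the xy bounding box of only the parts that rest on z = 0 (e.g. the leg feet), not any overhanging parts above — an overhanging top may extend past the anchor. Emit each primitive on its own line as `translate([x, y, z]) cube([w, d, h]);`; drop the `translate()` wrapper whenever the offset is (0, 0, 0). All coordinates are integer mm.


translate([328, 397, 0]) cube([378, 331, 12]);
translate([328, 397, 12]) cube([378, 12, 161]);
translate([328, 716, 12]) cube([378, 12, 161]);
translate([328, 409, 12]) cube([12, 307, 161]);
translate([694, 409, 12]) cube([12, 307, 161]);


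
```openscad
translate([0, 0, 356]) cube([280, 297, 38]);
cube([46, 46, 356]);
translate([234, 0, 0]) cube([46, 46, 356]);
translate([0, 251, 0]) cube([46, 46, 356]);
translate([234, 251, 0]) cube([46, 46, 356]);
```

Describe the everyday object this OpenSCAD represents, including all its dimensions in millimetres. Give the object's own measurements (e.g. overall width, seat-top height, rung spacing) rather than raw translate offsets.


A simple wooden stool: a rectangular seat 280 mm (x) by 297 mm (y), 38 mm thick, top face at z = 394 mm, on four square legs, each 46×46 mm in cross-section. The legs rest on z = 0, each flush with a corner of the seat.


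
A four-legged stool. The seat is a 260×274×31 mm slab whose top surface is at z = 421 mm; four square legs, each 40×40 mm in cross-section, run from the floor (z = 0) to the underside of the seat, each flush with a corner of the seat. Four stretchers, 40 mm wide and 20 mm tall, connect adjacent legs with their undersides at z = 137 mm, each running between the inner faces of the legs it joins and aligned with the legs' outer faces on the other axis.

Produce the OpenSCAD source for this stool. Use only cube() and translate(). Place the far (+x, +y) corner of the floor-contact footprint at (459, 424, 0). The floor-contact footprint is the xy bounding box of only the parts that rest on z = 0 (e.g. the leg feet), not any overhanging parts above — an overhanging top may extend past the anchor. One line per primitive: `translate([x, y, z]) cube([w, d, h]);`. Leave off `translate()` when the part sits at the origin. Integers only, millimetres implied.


translate([199, 150, 390]) cube([260, 274, 31]);
translate([199, 150, 0]) cube([40, 40, 390]);
translate([419, 150, 0]) cube([40, 40, 390]);
translate([199, 384, 0]) cube([40, 40, 390]);
translate([419, 384, 0]) cube([40, 40, 390]);
translate([239, 150, 137]) cube([180, 40, 20]);
translate([239, 384, 137]) cube([180, 40, 20]);
translate([199, 190, 137]) cube([40, 194, 20]);
translate([419, 190, 137]) cube([40, 194, 20]);
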